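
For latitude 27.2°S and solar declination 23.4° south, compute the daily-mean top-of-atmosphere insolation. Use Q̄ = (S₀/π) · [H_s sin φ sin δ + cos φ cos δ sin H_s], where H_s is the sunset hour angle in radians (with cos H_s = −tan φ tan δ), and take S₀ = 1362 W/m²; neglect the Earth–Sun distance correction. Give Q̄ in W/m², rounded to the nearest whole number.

The sunset hour angle satisfies cos H_s = −tan φ tan δ = -0.2224, giving H_s = 102.85°. In radians, H_s = 1.7951.
H_s sin φ sin δ = 1.7951 × -0.4571 × -0.3971 = 0.3258.
cos φ cos δ sin H_s = 0.8894 × 0.9178 × 0.9749 = 0.7958.
Q̄ = (1362/π) × (0.3258 + 0.7958) = 433.54 × 1.1216 = 486.26 W/m².

486 W/m²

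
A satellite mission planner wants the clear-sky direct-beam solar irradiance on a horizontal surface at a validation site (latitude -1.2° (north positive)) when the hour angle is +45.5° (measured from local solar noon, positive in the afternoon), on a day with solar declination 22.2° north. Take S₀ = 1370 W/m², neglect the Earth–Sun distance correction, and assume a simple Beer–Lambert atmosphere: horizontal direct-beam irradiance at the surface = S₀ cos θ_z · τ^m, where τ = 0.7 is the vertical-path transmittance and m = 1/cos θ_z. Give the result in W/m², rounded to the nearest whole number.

503 W/m²

With φ = -1.2°, δ = 22.2°, H = 45.50°: sin φ sin δ = -0.0079, cos φ cos δ cos H = 0.6488, so cos θ_z = 0.6409.
Air mass m = 1/cos θ_z = 1/0.6409 = 1.560; τ^m = 0.7^1.560 = 0.5733.
Surface direct beam = 1370 × 0.6409 × 0.5733 = 503.38 W/m².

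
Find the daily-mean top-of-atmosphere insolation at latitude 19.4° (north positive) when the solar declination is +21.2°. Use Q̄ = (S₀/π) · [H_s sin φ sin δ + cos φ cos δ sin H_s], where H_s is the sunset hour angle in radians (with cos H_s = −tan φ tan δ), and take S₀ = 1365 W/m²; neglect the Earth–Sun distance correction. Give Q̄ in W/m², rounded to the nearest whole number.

−tan φ tan δ = −(0.3522)(0.3879) = -0.1366; H_s = arccos(-0.1366) = 97.85°. In radians, H_s = 1.7078.
H_s sin φ sin δ = 1.7078 × 0.3322 × 0.3616 = 0.2051.
cos φ cos δ sin H_s = 0.9432 × 0.9323 × 0.9906 = 0.8711.
Q̄ = (1365/π) × (0.2051 + 0.8711) = 434.49 × 1.0762 = 467.60 W/m².

468 W/m²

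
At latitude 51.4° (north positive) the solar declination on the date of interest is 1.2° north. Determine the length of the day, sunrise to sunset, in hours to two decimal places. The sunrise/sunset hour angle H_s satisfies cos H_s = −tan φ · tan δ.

The sunset hour angle satisfies cos H_s = −tan φ tan δ = -0.0262, giving H_s = 91.50°.
Day length = 2 H_s / 15° h⁻¹ = 183.00° / 15 = 12.200 h.

12.20 hours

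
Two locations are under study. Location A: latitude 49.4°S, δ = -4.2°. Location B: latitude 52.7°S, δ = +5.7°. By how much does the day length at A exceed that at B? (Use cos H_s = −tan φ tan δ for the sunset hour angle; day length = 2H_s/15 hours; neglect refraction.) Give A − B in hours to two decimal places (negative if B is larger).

A: H_s = arccos(−tan -49.4° · tan -4.2°) = 94.92°, so 2H_s/15 = 12.6560 h.
B: H_s = arccos(−tan -52.7° · tan 5.7°) = 82.47°, so 2H_s/15 = 10.9960 h.
A − B = 12.6560 − 10.9960 = 1.6600 h.

+1.66 h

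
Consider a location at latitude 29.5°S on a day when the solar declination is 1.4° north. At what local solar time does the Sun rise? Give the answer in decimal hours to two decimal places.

The sunset hour angle satisfies cos H_s = −tan φ tan δ = 0.0138, giving H_s = 89.21°.
Sunrise is at 12 − H_s/15 = 12 − 5.947 = 6.053 h local solar time.

6.05 h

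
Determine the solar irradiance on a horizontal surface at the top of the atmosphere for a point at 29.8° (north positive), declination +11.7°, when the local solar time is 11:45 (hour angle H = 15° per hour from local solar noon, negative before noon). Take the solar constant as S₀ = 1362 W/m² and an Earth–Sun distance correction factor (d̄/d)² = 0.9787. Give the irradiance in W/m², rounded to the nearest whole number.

1265 W/m²

Hour angle H = 15° × (11.75 − 12) = -3.75°.
cos θ_z = sin(29.8°) sin(11.7°) + cos(29.8°) cos(11.7°) cos(-3.75°) = 0.1008 + 0.8479 = 0.9487.
Top-of-atmosphere irradiance = S₀ (d̄/d)² cos θ_z = 1362 × 0.9787 × 0.9487 = 1264.61 W/m².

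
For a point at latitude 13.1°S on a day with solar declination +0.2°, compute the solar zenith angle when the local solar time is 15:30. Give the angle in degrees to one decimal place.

53.7°

Hour angle H = 15° × (15.5 − 12) = 52.50°.
cos θ_z = sin φ sin δ + cos φ cos δ cos H = (-0.2267)(0.0035) + (0.9740)(1.0000)(0.6088) = 0.5922.
θ_z = arccos(0.5922) = 53.69°.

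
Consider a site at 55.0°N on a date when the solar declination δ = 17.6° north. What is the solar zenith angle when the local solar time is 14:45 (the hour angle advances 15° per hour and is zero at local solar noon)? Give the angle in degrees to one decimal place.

48.8°

Hour angle H = 15° × (14.75 − 12) = 41.25°.
cos θ_z = sin(55.0°) sin(17.6°) + cos(55.0°) cos(17.6°) cos(41.25°) = 0.2477 + 0.4111 = 0.6588.
θ_z = arccos(0.6588) = 48.79°.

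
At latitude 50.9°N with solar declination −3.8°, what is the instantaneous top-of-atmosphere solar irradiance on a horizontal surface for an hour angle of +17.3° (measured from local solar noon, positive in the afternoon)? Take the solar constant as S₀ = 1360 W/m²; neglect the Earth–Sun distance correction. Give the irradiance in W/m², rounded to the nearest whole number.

747 W/m²

cos θ_z = sin φ sin δ + cos φ cos δ cos H = (0.7760)(-0.0663) + (0.6307)(0.9978)(0.9548) = 0.5494.
Top-of-atmosphere irradiance = S₀ cos θ_z = 1360 × 0.5494 = 747.18 W/m².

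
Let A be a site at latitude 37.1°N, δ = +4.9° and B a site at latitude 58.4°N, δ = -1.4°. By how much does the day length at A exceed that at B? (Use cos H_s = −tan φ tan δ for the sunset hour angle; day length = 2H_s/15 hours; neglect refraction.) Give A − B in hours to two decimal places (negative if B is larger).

A: H_s = arccos(−tan 37.1° · tan 4.9°) = 93.72°, so 2H_s/15 = 12.4960 h.
B: H_s = arccos(−tan 58.4° · tan -1.4°) = 87.72°, so 2H_s/15 = 11.6960 h.
A − B = 12.4960 − 11.6960 = 0.8000 h.

+0.80 h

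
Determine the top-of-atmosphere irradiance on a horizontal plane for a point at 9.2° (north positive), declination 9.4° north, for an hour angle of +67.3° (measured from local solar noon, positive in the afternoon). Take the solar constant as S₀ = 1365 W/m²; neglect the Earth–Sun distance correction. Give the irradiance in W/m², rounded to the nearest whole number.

549 W/m²

cos θ_z = sin(9.2°) sin(9.4°) + cos(9.2°) cos(9.4°) cos(67.30°) = 0.0261 + 0.3758 = 0.4019.
Top-of-atmosphere irradiance = S₀ cos θ_z = 1365 × 0.4019 = 548.59 W/m².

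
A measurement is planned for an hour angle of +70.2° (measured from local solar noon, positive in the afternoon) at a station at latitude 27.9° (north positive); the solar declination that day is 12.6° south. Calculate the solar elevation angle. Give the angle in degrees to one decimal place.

cos θ_z = sin φ sin δ + cos φ cos δ cos H = (0.4679)(-0.2181) + (0.8838)(0.9759)(0.3387) = 0.1901.
θ_z = arccos(0.1901) = 79.04°, so the elevation is 90° − 79.04° = 10.96°.

11.0°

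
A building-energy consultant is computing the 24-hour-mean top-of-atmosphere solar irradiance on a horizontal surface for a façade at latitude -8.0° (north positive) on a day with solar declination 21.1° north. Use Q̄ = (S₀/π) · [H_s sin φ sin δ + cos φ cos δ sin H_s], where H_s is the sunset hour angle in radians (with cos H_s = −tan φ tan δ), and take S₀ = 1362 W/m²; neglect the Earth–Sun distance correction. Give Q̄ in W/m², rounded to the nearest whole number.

367 W/m²

cos H_s = −tan(-8.0°) · tan(21.1°) = 0.0542, so H_s = arccos(0.0542) = 86.89°. In radians, H_s = 1.5165.
H_s sin φ sin δ = 1.5165 × -0.1392 × 0.3600 = -0.0760.
cos φ cos δ sin H_s = 0.9903 × 0.9330 × 0.9985 = 0.9226.
Q̄ = (1362/π) × (-0.0760 + 0.9226) = 433.54 × 0.8466 = 367.03 W/m².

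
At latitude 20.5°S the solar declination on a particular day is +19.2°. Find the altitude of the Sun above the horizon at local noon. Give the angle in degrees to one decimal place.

50.3°

At local solar noon the hour angle is zero, so the elevation is 90° − |φ − δ| = 90° − |-20.5° − (19.2°)| = 90° − 39.7° = 50.3°.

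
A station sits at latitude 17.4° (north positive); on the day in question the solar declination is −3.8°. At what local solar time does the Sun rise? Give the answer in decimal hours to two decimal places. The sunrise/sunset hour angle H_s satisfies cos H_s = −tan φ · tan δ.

The sunset hour angle satisfies cos H_s = −tan φ tan δ = 0.0208, giving H_s = 88.81°.
Sunrise is at 12 − H_s/15 = 12 − 5.921 = 6.079 h local solar time.

6.08 h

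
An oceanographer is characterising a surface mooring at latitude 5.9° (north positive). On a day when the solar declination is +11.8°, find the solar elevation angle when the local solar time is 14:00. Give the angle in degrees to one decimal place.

59.8°

Hour angle H = 15° × (14 − 12) = 30.00°.
With φ = 5.9°, δ = 11.8°, H = 30.00°: sin φ sin δ = 0.0210, cos φ cos δ cos H = 0.8432, so cos θ_z = 0.8642.
θ_z = arccos(0.8642) = 30.21°, so the elevation is 90° − 30.21° = 59.79°.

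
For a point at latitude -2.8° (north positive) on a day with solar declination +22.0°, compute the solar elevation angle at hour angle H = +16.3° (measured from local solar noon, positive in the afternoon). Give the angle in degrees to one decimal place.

With φ = -2.8°, δ = 22.0°, H = 16.30°: sin φ sin δ = -0.0183, cos φ cos δ cos H = 0.8889, so cos θ_z = 0.8706.
θ_z = arccos(0.8706) = 29.47°, so the elevation is 90° − 29.47° = 60.53°.

60.5°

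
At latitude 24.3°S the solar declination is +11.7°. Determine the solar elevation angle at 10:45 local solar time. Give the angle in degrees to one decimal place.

Hour angle H = 15° × (10.75 − 12) = -18.75°.
cos θ_z = sin(-24.3°) sin(11.7°) + cos(-24.3°) cos(11.7°) cos(-18.75°) = -0.0834 + 0.8451 = 0.7617.
θ_z = arccos(0.7617) = 40.39°, so the elevation is 90° − 40.39° = 49.61°.

49.6°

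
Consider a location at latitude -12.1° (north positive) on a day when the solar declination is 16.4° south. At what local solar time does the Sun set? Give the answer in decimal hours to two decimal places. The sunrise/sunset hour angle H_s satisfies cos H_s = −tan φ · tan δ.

18.24 h

−tan φ tan δ = −(-0.2144)(-0.2943) = -0.0631; H_s = arccos(-0.0631) = 93.62°.
Sunset is at 12 + H_s/15 = 12 + 6.241 = 18.241 h local solar time.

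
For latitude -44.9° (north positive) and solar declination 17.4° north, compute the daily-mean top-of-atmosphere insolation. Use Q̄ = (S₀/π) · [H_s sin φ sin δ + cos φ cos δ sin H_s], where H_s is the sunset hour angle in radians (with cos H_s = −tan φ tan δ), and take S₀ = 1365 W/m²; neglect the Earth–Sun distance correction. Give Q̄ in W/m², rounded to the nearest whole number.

164 W/m²

cos H_s = −tan(-44.9°) · tan(17.4°) = 0.3123, so H_s = arccos(0.3123) = 71.80°. In radians, H_s = 1.2531.
H_s sin φ sin δ = 1.2531 × -0.7059 × 0.2990 = -0.2645.
cos φ cos δ sin H_s = 0.7083 × 0.9542 × 0.9500 = 0.6421.
Q̄ = (1365/π) × (-0.2645 + 0.6421) = 434.49 × 0.3776 = 164.06 W/m².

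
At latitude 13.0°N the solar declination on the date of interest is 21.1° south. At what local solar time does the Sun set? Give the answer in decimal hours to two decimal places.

−tan φ tan δ = −(0.2309)(-0.3859) = 0.0891; H_s = arccos(0.0891) = 84.89°.
Sunset is at 12 + H_s/15 = 12 + 5.659 = 17.659 h local solar time.

17.66 h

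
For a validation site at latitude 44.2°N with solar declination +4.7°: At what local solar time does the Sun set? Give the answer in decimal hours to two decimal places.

cos H_s = −tan(44.2°) · tan(4.7°) = -0.0800, so H_s = arccos(-0.0800) = 94.59°.
Sunset is at 12 + H_s/15 = 12 + 6.306 = 18.306 h local solar time.

18.31 h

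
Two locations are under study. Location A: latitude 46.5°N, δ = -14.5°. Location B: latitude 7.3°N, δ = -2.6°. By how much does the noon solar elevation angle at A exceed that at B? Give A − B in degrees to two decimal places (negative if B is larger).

A: 90° − |46.5 − (-14.5)| = 29.00°.
B: 90° − |7.3 − (-2.6)| = 80.10°.
A − B = 29.00 − 80.10 = -51.10°.

-51.10°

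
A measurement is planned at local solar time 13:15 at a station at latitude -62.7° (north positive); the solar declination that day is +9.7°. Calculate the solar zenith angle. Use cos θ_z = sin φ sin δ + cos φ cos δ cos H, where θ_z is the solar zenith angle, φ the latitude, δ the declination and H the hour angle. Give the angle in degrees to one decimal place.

Hour angle H = 15° × (13.25 − 12) = 18.75°.
With φ = -62.7°, δ = 9.7°, H = 18.75°: sin φ sin δ = -0.1497, cos φ cos δ cos H = 0.4281, so cos θ_z = 0.2784.
θ_z = arccos(0.2784) = 73.84°.

73.8°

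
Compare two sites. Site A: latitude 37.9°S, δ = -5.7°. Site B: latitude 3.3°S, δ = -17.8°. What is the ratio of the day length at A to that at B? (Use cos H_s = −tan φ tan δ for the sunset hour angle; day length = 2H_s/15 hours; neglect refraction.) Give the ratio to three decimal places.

A: H_s = arccos(−tan -37.9° · tan -5.7°) = 94.46°, so 2H_s/15 = 12.5947 h.
B: H_s = arccos(−tan -3.3° · tan -17.8°) = 91.06°, so 2H_s/15 = 12.1413 h.
Ratio A/B = 12.5947 / 12.1413 = 1.0373.

1.037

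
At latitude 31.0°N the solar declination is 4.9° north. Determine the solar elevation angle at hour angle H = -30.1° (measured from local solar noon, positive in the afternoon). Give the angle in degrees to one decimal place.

51.5°

With φ = 31.0°, δ = 4.9°, H = -30.10°: sin φ sin δ = 0.0440, cos φ cos δ cos H = 0.7389, so cos θ_z = 0.7829.
θ_z = arccos(0.7829) = 38.47°, so the elevation is 90° − 38.47° = 51.53°.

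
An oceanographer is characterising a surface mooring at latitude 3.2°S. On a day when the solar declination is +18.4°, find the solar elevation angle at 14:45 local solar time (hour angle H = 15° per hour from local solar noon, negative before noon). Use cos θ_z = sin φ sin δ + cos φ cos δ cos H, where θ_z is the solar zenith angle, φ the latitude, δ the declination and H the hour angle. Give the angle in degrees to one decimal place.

44.0°

Hour angle H = 15° × (14.75 − 12) = 41.25°.
cos θ_z = sin φ sin δ + cos φ cos δ cos H = (-0.0558)(0.3156) + (0.9984)(0.9489)(0.7518) = 0.6946.
θ_z = arccos(0.6946) = 46.00°, so the elevation is 90° − 46.00° = 44.00°.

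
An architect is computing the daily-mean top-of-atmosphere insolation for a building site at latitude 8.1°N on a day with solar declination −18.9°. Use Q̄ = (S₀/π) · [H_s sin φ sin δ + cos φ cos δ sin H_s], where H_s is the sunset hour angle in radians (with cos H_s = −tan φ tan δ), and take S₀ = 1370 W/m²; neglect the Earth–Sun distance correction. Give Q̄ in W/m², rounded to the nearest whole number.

378 W/m²

−tan φ tan δ = −(0.1423)(-0.3424) = 0.0487; H_s = arccos(0.0487) = 87.21°. In radians, H_s = 1.5221.
H_s sin φ sin δ = 1.5221 × 0.1409 × -0.3239 = -0.0695.
cos φ cos δ sin H_s = 0.9900 × 0.9461 × 0.9988 = 0.9355.
Q̄ = (1370/π) × (-0.0695 + 0.9355) = 436.08 × 0.8660 = 377.65 W/m².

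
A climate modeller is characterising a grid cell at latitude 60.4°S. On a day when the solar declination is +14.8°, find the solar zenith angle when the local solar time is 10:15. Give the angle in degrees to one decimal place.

78.1°

Hour angle H = 15° × (10.25 − 12) = -26.25°.
cos θ_z = sin φ sin δ + cos φ cos δ cos H = (-0.8695)(0.2554) + (0.4939)(0.9668)(0.8969) = 0.2062.
θ_z = arccos(0.2062) = 78.10°.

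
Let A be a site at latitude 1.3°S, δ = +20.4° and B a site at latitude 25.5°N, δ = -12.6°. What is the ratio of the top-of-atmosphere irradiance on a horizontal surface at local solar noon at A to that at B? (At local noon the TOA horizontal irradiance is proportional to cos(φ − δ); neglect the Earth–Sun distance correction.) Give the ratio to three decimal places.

A: cos θ_z = cos(-1.3° − (20.4°)) = 0.9291.
B: cos θ_z = cos(25.5° − (-12.6°)) = 0.7869.
Ratio A/B = 0.9291 / 0.7869 = 1.1807.

1.181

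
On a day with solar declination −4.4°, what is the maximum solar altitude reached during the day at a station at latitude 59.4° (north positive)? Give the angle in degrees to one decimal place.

26.2°

At local solar noon the hour angle is zero, so the elevation is 90° − |φ − δ| = 90° − |59.4° − (-4.4°)| = 90° − 63.8° = 26.2°.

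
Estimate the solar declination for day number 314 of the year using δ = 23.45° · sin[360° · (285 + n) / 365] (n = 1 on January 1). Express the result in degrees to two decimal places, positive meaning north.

-18.17°

360 × (285 + 314) / 365 = 590.795°; sin(590.795°) = -0.7749.
δ = 23.45 × -0.7749 = -18.171° ≈ -18.17°.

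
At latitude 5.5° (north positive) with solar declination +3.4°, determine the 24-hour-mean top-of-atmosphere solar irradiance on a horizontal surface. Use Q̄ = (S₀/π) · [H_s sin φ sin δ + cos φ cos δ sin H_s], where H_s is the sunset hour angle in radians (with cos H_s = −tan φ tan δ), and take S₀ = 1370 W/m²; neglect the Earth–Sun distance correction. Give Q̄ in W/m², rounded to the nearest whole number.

437 W/m²

The sunset hour angle satisfies cos H_s = −tan φ tan δ = -0.0057, giving H_s = 90.33°. In radians, H_s = 1.5766.
H_s sin φ sin δ = 1.5766 × 0.0958 × 0.0593 = 0.0090.
cos φ cos δ sin H_s = 0.9954 × 0.9982 × 1.0000 = 0.9936.
Q̄ = (1370/π) × (0.0090 + 0.9936) = 436.08 × 1.0026 = 437.21 W/m².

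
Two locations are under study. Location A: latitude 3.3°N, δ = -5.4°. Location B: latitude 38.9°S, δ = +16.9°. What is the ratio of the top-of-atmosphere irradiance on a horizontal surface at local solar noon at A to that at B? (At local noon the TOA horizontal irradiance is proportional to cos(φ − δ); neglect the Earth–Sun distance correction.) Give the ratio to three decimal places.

A: cos θ_z = cos(3.3° − (-5.4°)) = 0.9885.
B: cos θ_z = cos(-38.9° − (16.9°)) = 0.5621.
Ratio A/B = 0.9885 / 0.5621 = 1.7586.

1.759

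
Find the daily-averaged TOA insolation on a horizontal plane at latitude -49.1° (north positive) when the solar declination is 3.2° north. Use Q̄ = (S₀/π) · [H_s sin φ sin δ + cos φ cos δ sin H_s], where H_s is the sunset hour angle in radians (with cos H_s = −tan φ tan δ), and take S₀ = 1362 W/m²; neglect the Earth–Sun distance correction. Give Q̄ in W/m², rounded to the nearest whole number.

The sunset hour angle satisfies cos H_s = −tan φ tan δ = 0.0645, giving H_s = 86.30°. In radians, H_s = 1.5062.
H_s sin φ sin δ = 1.5062 × -0.7559 × 0.0558 = -0.0635.
cos φ cos δ sin H_s = 0.6547 × 0.9984 × 0.9979 = 0.6523.
Q̄ = (1362/π) × (-0.0635 + 0.6523) = 433.54 × 0.5888 = 255.27 W/m².

255 W/m²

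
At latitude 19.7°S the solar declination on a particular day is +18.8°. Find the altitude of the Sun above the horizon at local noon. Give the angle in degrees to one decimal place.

51.5°

At local solar noon the hour angle is zero, so the elevation is 90° − |φ − δ| = 90° − |-19.7° − (18.8°)| = 90° − 38.5° = 51.5°.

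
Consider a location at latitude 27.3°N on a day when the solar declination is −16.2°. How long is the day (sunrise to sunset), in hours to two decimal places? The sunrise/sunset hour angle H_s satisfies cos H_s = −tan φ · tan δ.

The sunset hour angle satisfies cos H_s = −tan φ tan δ = 0.1500, giving H_s = 81.37°.
Day length = 2 H_s / 15° h⁻¹ = 162.74° / 15 = 10.849 h.

10.85 hours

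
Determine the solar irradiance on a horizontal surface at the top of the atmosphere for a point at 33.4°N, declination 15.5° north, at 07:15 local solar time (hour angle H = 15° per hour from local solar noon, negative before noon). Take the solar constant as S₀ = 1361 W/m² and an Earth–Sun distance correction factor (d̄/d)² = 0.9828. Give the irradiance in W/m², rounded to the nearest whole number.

Hour angle H = 15° × (7.25 − 12) = -71.25°.
cos θ_z = sin(33.4°) sin(15.5°) + cos(33.4°) cos(15.5°) cos(-71.25°) = 0.1471 + 0.2586 = 0.4057.
Top-of-atmosphere irradiance = S₀ (d̄/d)² cos θ_z = 1361 × 0.9828 × 0.4057 = 542.66 W/m².

543 W/m²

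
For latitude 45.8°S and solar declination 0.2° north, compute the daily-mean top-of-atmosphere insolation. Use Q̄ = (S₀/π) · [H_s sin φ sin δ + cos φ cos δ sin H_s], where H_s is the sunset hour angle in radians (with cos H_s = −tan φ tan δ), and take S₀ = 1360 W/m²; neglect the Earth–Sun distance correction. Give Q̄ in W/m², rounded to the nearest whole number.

300 W/m²

cos H_s = −tan(-45.8°) · tan(0.2°) = 0.0036, so H_s = arccos(0.0036) = 89.79°. In radians, H_s = 1.5671.
H_s sin φ sin δ = 1.5671 × -0.7169 × 0.0035 = -0.0039.
cos φ cos δ sin H_s = 0.6972 × 1.0000 × 1.0000 = 0.6972.
Q̄ = (1360/π) × (-0.0039 + 0.6972) = 432.90 × 0.6933 = 300.13 W/m².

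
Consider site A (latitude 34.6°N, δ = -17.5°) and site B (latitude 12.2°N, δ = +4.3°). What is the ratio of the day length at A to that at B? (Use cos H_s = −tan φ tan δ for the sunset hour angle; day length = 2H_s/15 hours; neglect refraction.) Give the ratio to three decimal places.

A: H_s = arccos(−tan 34.6° · tan -17.5°) = 77.44°, so 2H_s/15 = 10.3253 h.
B: H_s = arccos(−tan 12.2° · tan 4.3°) = 90.93°, so 2H_s/15 = 12.1240 h.
Ratio A/B = 10.3253 / 12.1240 = 0.8516.

0.852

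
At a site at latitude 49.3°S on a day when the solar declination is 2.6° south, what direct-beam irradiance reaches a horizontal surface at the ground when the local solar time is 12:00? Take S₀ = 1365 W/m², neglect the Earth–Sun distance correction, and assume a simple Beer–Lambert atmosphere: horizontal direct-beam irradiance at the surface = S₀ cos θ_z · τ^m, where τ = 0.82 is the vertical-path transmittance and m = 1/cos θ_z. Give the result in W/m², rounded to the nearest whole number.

701 W/m²

Hour angle H = 15° × (12 − 12) = 0.00°.
cos θ_z = sin(-49.3°) sin(-2.6°) + cos(-49.3°) cos(-2.6°) cos(0.00°) = 0.0344 + 0.6514 = 0.6858.
Air mass m = 1/cos θ_z = 1/0.6858 = 1.458; τ^m = 0.82^1.458 = 0.7488.
Surface direct beam = 1365 × 0.6858 × 0.7488 = 700.96 W/m².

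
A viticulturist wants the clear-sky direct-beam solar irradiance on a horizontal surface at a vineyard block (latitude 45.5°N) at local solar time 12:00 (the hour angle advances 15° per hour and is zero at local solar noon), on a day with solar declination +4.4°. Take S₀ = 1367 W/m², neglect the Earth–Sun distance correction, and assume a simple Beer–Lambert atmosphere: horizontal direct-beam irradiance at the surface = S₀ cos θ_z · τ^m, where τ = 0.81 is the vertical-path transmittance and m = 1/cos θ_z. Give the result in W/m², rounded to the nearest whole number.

779 W/m²

Hour angle H = 15° × (12 − 12) = 0.00°.
cos θ_z = sin(45.5°) sin(4.4°) + cos(45.5°) cos(4.4°) cos(0.00°) = 0.0547 + 0.6988 = 0.7535.
Air mass m = 1/cos θ_z = 1/0.7535 = 1.327; τ^m = 0.81^1.327 = 0.7561.
Surface direct beam = 1367 × 0.7535 × 0.7561 = 778.81 W/m².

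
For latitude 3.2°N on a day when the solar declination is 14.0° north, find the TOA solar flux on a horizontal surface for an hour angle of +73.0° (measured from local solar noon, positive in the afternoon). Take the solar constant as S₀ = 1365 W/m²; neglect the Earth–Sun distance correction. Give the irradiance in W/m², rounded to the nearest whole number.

405 W/m²

With φ = 3.2°, δ = 14.0°, H = 73.00°: sin φ sin δ = 0.0135, cos φ cos δ cos H = 0.2832, so cos θ_z = 0.2967.
Top-of-atmosphere irradiance = S₀ cos θ_z = 1365 × 0.2967 = 405.00 W/m².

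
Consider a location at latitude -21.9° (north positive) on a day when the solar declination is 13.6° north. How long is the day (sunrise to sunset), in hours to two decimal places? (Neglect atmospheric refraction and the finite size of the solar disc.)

11.26 hours

−tan φ tan δ = −(-0.4020)(0.2419) = 0.0972; H_s = arccos(0.0972) = 84.42°.
Day length = 2 H_s / 15° h⁻¹ = 168.84° / 15 = 11.256 h.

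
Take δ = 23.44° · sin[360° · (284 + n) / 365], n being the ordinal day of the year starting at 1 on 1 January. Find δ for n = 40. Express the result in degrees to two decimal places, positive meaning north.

-15.20°

360 × (284 + 40) / 365 = 319.562°; sin(319.562°) = -0.6486.
δ = 23.44 × -0.6486 = -15.203° ≈ -15.20°.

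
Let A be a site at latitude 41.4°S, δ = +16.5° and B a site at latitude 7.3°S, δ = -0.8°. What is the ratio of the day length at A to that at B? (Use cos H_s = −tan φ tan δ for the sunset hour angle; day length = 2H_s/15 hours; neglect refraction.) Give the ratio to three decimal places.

A: H_s = arccos(−tan -41.4° · tan 16.5°) = 74.86°, so 2H_s/15 = 9.9813 h.
B: H_s = arccos(−tan -7.3° · tan -0.8°) = 90.10°, so 2H_s/15 = 12.0133 h.
Ratio A/B = 9.9813 / 12.0133 = 0.8309.

0.831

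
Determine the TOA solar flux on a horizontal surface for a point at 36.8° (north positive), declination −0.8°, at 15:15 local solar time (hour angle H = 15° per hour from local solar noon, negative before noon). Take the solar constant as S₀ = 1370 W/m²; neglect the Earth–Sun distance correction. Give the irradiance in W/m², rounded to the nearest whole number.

712 W/m²

Hour angle H = 15° × (15.25 − 12) = 48.75°.
cos θ_z = sin(36.8°) sin(-0.8°) + cos(36.8°) cos(-0.8°) cos(48.75°) = -0.0084 + 0.5279 = 0.5195.
Top-of-atmosphere irradiance = S₀ cos θ_z = 1370 × 0.5195 = 711.71 W/m².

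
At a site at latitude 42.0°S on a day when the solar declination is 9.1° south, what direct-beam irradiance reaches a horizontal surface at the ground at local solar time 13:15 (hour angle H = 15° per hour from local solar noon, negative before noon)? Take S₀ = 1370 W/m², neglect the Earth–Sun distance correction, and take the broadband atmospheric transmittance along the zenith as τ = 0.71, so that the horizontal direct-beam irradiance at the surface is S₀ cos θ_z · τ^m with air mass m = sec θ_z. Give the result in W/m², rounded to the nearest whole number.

715 W/m²

Hour angle H = 15° × (13.25 − 12) = 18.75°.
With φ = -42.0°, δ = -9.1°, H = 18.75°: sin φ sin δ = 0.1058, cos φ cos δ cos H = 0.6948, so cos θ_z = 0.8006.
Air mass m = 1/cos θ_z = 1/0.8006 = 1.249; τ^m = 0.71^1.249 = 0.6520.
Surface direct beam = 1370 × 0.8006 × 0.6520 = 715.13 W/m².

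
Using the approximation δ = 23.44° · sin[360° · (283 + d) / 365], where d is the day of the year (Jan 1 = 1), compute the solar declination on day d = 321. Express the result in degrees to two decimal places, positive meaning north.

360 × (283 + 321) / 365 = 595.726°; sin(595.726°) = -0.8264.
δ = 23.44 × -0.8264 = -19.371° ≈ -19.37°.

-19.37°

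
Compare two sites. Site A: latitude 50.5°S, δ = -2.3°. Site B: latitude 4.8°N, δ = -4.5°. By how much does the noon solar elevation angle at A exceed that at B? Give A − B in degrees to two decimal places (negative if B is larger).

-38.90°

A: 90° − |-50.5 − (-2.3)| = 41.80°.
B: 90° − |4.8 − (-4.5)| = 80.70°.
A − B = 41.80 − 80.70 = -38.90°.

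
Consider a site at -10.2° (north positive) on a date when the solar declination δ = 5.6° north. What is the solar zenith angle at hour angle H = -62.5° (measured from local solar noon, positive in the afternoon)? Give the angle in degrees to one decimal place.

64.2°

cos θ_z = sin φ sin δ + cos φ cos δ cos H = (-0.1771)(0.0976) + (0.9842)(0.9952)(0.4617) = 0.4349.
θ_z = arccos(0.4349) = 64.22°.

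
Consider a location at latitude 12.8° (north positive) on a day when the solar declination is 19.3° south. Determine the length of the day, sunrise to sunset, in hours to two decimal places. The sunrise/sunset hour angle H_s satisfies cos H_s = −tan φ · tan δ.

11.39 hours

−tan φ tan δ = −(0.2272)(-0.3502) = 0.0796; H_s = arccos(0.0796) = 85.43°.
Day length = 2 H_s / 15° h⁻¹ = 170.86° / 15 = 11.391 h.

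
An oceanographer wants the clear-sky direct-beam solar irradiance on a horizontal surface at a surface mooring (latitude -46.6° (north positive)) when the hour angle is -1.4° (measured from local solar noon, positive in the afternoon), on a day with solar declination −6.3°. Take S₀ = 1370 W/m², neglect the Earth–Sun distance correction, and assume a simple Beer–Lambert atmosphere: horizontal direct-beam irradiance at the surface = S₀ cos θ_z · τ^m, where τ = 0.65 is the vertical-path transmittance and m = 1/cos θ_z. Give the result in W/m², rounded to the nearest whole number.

594 W/m²

cos θ_z = sin(-46.6°) sin(-6.3°) + cos(-46.6°) cos(-6.3°) cos(-1.40°) = 0.0797 + 0.6827 = 0.7624.
Air mass m = 1/cos θ_z = 1/0.7624 = 1.312; τ^m = 0.65^1.312 = 0.5683.
Surface direct beam = 1370 × 0.7624 × 0.5683 = 593.58 W/m².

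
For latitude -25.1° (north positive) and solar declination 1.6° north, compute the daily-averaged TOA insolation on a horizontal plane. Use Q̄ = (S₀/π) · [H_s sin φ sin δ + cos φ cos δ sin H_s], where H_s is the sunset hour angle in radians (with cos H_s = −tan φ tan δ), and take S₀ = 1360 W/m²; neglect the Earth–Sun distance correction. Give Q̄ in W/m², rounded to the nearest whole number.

−tan φ tan δ = −(-0.4684)(0.0279) = 0.0131; H_s = arccos(0.0131) = 89.25°. In radians, H_s = 1.5577.
H_s sin φ sin δ = 1.5577 × -0.4242 × 0.0279 = -0.0184.
cos φ cos δ sin H_s = 0.9056 × 0.9996 × 0.9999 = 0.9051.
Q̄ = (1360/π) × (-0.0184 + 0.9051) = 432.90 × 0.8867 = 383.85 W/m².

384 W/m²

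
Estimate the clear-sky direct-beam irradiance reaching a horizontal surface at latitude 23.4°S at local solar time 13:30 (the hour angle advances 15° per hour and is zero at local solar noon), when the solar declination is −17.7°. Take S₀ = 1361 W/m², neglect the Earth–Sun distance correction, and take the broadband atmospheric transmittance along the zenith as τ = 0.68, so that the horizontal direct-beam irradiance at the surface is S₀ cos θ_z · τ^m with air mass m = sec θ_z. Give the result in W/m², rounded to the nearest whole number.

834 W/m²

Hour angle H = 15° × (13.5 − 12) = 22.50°.
cos θ_z = sin φ sin δ + cos φ cos δ cos H = (-0.3971)(-0.3040) + (0.9178)(0.9527)(0.9239) = 0.9286.
Air mass m = 1/cos θ_z = 1/0.9286 = 1.077; τ^m = 0.68^1.077 = 0.6601.
Surface direct beam = 1361 × 0.9286 × 0.6601 = 834.25 W/m².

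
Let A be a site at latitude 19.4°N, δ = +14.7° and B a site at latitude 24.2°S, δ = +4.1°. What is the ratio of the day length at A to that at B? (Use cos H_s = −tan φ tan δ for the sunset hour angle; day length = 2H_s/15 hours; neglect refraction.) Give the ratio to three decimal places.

1.081

A: H_s = arccos(−tan 19.4° · tan 14.7°) = 95.30°, so 2H_s/15 = 12.7067 h.
B: H_s = arccos(−tan -24.2° · tan 4.1°) = 88.15°, so 2H_s/15 = 11.7533 h.
Ratio A/B = 12.7067 / 11.7533 = 1.0811.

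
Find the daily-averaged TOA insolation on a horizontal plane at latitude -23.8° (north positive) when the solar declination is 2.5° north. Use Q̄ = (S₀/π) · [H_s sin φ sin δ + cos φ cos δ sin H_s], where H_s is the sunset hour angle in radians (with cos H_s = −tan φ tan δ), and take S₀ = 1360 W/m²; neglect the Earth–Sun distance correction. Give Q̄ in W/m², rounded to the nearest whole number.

384 W/m²

The sunset hour angle satisfies cos H_s = −tan φ tan δ = 0.0193, giving H_s = 88.89°. In radians, H_s = 1.5514.
H_s sin φ sin δ = 1.5514 × -0.4035 × 0.0436 = -0.0273.
cos φ cos δ sin H_s = 0.9150 × 0.9990 × 0.9998 = 0.9139.
Q̄ = (1360/π) × (-0.0273 + 0.9139) = 432.90 × 0.8866 = 383.81 W/m².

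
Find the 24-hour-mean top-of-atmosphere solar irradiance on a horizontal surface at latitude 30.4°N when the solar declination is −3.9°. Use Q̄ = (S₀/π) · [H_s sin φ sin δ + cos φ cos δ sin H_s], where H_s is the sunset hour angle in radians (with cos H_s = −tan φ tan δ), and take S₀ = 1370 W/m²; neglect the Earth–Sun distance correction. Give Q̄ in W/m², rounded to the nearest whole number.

352 W/m²

−tan φ tan δ = −(0.5867)(-0.0682) = 0.0400; H_s = arccos(0.0400) = 87.71°. In radians, H_s = 1.5308.
H_s sin φ sin δ = 1.5308 × 0.5060 × -0.0680 = -0.0527.
cos φ cos δ sin H_s = 0.8625 × 0.9977 × 0.9992 = 0.8598.
Q̄ = (1370/π) × (-0.0527 + 0.8598) = 436.08 × 0.8071 = 351.96 W/m².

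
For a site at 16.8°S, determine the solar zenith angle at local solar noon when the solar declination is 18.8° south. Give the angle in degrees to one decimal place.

At local solar noon the hour angle is zero, so the zenith angle is |φ − δ| = |-16.8° − (-18.8°)| = 2.0°.

2.0°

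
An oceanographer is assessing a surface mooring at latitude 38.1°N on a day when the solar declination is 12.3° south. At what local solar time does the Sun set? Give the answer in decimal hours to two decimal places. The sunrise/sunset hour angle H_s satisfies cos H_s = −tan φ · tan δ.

17.34 h

cos H_s = −tan(38.1°) · tan(-12.3°) = 0.1710, so H_s = arccos(0.1710) = 80.15°.
Sunset is at 12 + H_s/15 = 12 + 5.343 = 17.343 h local solar time.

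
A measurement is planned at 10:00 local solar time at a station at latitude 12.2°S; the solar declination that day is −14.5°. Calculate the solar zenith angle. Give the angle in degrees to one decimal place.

29.3°

Hour angle H = 15° × (10 − 12) = -30.00°.
cos θ_z = sin(-12.2°) sin(-14.5°) + cos(-12.2°) cos(-14.5°) cos(-30.00°) = 0.0529 + 0.8195 = 0.8724.
θ_z = arccos(0.8724) = 29.26°.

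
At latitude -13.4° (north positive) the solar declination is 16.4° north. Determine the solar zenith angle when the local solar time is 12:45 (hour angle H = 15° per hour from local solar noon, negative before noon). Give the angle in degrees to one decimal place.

31.8°

Hour angle H = 15° × (12.75 − 12) = 11.25°.
With φ = -13.4°, δ = 16.4°, H = 11.25°: sin φ sin δ = -0.0654, cos φ cos δ cos H = 0.9153, so cos θ_z = 0.8499.
θ_z = arccos(0.8499) = 31.80°.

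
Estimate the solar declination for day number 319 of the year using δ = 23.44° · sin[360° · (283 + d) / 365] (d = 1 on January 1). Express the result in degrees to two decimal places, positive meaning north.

-18.90°

360 × (283 + 319) / 365 = 593.753°; sin(593.753°) = -0.8065.
δ = 23.44 × -0.8065 = -18.904° ≈ -18.90°.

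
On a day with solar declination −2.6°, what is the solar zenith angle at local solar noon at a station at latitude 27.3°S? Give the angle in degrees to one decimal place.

At local solar noon the hour angle is zero, so the zenith angle is |φ − δ| = |-27.3° − (-2.6°)| = 24.7°.

24.7°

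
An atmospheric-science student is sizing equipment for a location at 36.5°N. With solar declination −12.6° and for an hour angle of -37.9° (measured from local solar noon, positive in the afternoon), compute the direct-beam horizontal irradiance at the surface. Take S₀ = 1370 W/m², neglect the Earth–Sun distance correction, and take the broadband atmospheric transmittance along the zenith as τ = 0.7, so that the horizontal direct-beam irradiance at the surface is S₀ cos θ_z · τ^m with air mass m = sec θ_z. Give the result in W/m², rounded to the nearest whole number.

323 W/m²

With φ = 36.5°, δ = -12.6°, H = -37.90°: sin φ sin δ = -0.1298, cos φ cos δ cos H = 0.6190, so cos θ_z = 0.4892.
Air mass m = 1/cos θ_z = 1/0.4892 = 2.044; τ^m = 0.7^2.044 = 0.4824.
Surface direct beam = 1370 × 0.4892 × 0.4824 = 323.31 W/m².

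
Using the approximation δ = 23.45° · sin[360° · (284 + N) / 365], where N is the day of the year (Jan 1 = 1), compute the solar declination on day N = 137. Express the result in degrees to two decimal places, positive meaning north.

+19.26°

360 × (284 + 137) / 365 = 415.233°; sin(415.233°) = 0.8215.
δ = 23.45 × 0.8215 = 19.264° ≈ +19.26°.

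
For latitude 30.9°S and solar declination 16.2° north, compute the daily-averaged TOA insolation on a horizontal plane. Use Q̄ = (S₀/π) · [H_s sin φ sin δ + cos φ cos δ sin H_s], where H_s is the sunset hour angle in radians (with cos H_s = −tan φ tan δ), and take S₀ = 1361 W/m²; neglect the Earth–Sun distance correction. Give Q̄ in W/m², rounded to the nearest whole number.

−tan φ tan δ = −(-0.5985)(0.2905) = 0.1739; H_s = arccos(0.1739) = 79.99°. In radians, H_s = 1.3961.
H_s sin φ sin δ = 1.3961 × -0.5135 × 0.2790 = -0.2000.
cos φ cos δ sin H_s = 0.8581 × 0.9603 × 0.9848 = 0.8115.
Q̄ = (1361/π) × (-0.2000 + 0.8115) = 433.22 × 0.6115 = 264.91 W/m².

265 W/m²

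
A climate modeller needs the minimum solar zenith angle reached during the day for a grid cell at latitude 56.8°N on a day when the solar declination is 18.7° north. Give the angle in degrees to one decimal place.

At local solar noon the hour angle is zero, so the zenith angle is |φ − δ| = |56.8° − (18.7°)| = 38.1°.

38.1°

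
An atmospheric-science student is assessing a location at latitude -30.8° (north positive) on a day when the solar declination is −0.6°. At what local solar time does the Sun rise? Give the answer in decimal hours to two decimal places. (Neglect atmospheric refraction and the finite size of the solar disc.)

The sunset hour angle satisfies cos H_s = −tan φ tan δ = -0.0062, giving H_s = 90.36°.
Sunrise is at 12 − H_s/15 = 12 − 6.024 = 5.976 h local solar time.

5.98 h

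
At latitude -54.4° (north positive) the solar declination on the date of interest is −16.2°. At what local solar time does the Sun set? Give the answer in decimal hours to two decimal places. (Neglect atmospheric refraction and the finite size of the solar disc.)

19.60 h

cos H_s = −tan(-54.4°) · tan(-16.2°) = -0.4058, so H_s = arccos(-0.4058) = 113.94°.
Sunset is at 12 + H_s/15 = 12 + 7.596 = 19.596 h local solar time.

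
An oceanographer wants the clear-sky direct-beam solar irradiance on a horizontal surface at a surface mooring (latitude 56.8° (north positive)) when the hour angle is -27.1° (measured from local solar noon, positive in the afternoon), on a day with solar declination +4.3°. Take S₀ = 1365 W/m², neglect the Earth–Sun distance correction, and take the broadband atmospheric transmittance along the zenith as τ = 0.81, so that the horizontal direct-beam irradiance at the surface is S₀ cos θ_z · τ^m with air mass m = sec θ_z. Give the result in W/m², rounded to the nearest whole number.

With φ = 56.8°, δ = 4.3°, H = -27.10°: sin φ sin δ = 0.0627, cos φ cos δ cos H = 0.4861, so cos θ_z = 0.5488.
Air mass m = 1/cos θ_z = 1/0.5488 = 1.822; τ^m = 0.81^1.822 = 0.6812.
Surface direct beam = 1365 × 0.5488 × 0.6812 = 510.30 W/m².

510 W/m²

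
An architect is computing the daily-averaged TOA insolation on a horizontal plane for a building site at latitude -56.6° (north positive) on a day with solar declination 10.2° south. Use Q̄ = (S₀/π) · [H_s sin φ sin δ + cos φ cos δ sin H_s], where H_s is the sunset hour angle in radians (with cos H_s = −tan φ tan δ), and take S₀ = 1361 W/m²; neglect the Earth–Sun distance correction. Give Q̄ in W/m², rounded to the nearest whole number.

344 W/m²

−tan φ tan δ = −(-1.5166)(-0.1799) = -0.2728; H_s = arccos(-0.2728) = 105.83°. In radians, H_s = 1.8471.
H_s sin φ sin δ = 1.8471 × -0.8348 × -0.1771 = 0.2731.
cos φ cos δ sin H_s = 0.5505 × 0.9842 × 0.9621 = 0.5213.
Q̄ = (1361/π) × (0.2731 + 0.5213) = 433.22 × 0.7944 = 344.15 W/m².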